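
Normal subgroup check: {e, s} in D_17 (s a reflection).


H = {e, s} in D_17 (s a reflection)
r·s·r⁻¹ = sr⁻² ≠ s for n ≥ 3, so {e, s} is not closed under conjugation

No, not a normal subgroup


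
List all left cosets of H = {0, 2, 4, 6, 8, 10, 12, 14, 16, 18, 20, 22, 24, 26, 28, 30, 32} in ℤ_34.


H = {0, 2, 4, 6, 8, 10, 12, 14, 16, 18, 20, 22, 24, 26, 28, 30, 32}, |H| = 17
Number of cosets = |G|/|H| = 34/17 = 2
0 + H = {0, 2, 4, 6, 8, 10, 12, 14, 16, 18, 20, 22, 24, 26, 28, 30, 32}
1 + H = {1, 3, 5, 7, 9, 11, 13, 15, 17, 19, 21, 23, 25, 27, 29, 31, 33}

Cosets: 0+H={0,2,4,6,8,10,12,14,16,18,20,22,24,26,28,30,32}; 1+H={1,3,5,7,9,11,13,15,17,19,21,23,25,27,29,31,33}


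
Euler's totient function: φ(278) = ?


Factor n: 278 = 2 × 139
φ(n) = n · ∏(1 - 1/p) over distinct primes p | n
φ(278) = 278 · (1 - 1/2) · (1 - 1/139) = 138

φ(278) = 138


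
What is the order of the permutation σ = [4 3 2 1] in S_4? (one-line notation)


Cycle decomposition: (1 4) (2 3)
Cycle lengths: 2, 2
Order = lcm(2, 2) = 2

ord(σ) = 2


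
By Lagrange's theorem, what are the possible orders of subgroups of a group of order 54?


Lagrange's theorem: |H| divides |G|
|G| = 54
Divisors of 54: 1, 2, 3, 6, 9, 18, 27, 54

Possible subgroup orders: {1, 2, 3, 6, 9, 18, 27, 54}


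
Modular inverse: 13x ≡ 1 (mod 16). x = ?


Use the extended Euclidean algorithm to write 1 = 13·s + 16·t; then s mod 16 is the inverse.
Euclidean algorithm:
  13 = 0·16 + 13
  16 = 1·13 + 3
  13 = 4·3 + 1
  3 = 3·1 + 0
gcd(13,16) = 1
Back-substitution gives: 13·(5) + 16·(-4) = 1
So 13⁻¹ ≡ 5 ≡ 5 (mod 16)
Check: 13 × 5 = 65 ≡ 1 (mod 16) ✓

13⁻¹ ≡ 5 (mod 16)


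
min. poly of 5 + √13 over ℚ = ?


Let α = 5 + √13. Then α - 5 = √13, so (α - 5)² = 13, giving α² - 10α + 12 = 0. Degree 2 and α ∉ ℚ, so this is the minimal polynomial.

Minimal polynomial: x² - 10x + 12


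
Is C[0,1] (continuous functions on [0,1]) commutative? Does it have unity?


pointwise +,× is commutative with unity (constant 1); but bump functions with disjoint support multiply to 0 — zero divisors, so not an integral domain
Commutative: Yes
Integral domain: No
Has unity: Yes

C[0,1] (continuous functions on [0,1]): Commutative=Yes, Unity=Yes


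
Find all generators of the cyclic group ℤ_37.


g generates ℤ_n iff gcd(g,n) = 1
Prime factors of 37: 37
Generators are g ∈ {1,...,36} not divisible by any of these primes.
Generators: {1, 2, 3, 4, 5, 6, 7, 8, 9, 10, 11, 12, 13, 14, 15, 16, 17, 18, 19, 20, 21, 22, 23, 24, 25, 26, 27, 28, 29, 30, 31, 32, 33, 34, 35, 36}
Number of generators = φ(37) = 36

Generators of ℤ_37 = {1, 2, 3, 4, 5, 6, 7, 8, 9, 10, 11, 12, 13, 14, 15, 16, 17, 18, 19, 20, 21, 22, 23, 24, 25, 26, 27, 28, 29, 30, 31, 32, 33, 34, 35, 36}


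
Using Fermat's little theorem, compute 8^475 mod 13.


Fermat's little theorem: if p is prime and gcd(a,p)=1, then a^(p-1) ≡ 1 (mod p)
p = 13 is prime, gcd(8,13) = 1
Reduce exponent: 475 mod 12 = 7
So 8^475 ≡ 8^7 (mod 13)
8^7 mod 13 = 5

8^475 ≡ 5 (mod 13)


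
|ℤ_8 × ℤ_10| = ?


|A × B| = |A| · |B|
|ℤ_8 × ℤ_10| = 8 × 10 = 80

|ℤ_8 × ℤ_10| = 80


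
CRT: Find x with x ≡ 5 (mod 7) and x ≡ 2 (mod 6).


m₁ = 7, m₂ = 6, gcd = 1, so CRT applies. M = m₁·m₂ = 42
Let M₁ = M/m₁ = 6, M₂ = M/m₂ = 7
Find y₁ ≡ M₁⁻¹ (mod m₁): 6⁻¹ ≡ 6 (mod 7)
Find y₂ ≡ M₂⁻¹ (mod m₂): 7⁻¹ ≡ 1 (mod 6)
x = a₁·M₁·y₁ + a₂·M₂·y₂ = 5·6·6 + 2·7·1 = 194
Reduce mod 42: x ≡ 26
Check: 26 mod 7 = 5 ✓, 26 mod 6 = 2 ✓

x ≡ 26 (mod 42)


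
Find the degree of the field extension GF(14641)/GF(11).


GF(14641) = GF(11^4), so the extension degree is 4

[GF(14641)/GF(11)] = 4


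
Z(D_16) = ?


Z(G) = {g ∈ G | gx = xg for all x ∈ G}
For even n, Z(D_n) = {e, r^(n/2)}: the 180° rotation r^8 commutes with every reflection and rotation

Z(D_16) = {e, r^8}


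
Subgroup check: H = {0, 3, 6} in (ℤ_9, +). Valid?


Subgroup test for H = {0, 3, 6} in (ℤ_9, +):
(1) 0 ∈ H? Yes
(2) Closure: for all a,b ∈ H, (a+b) mod 9 ∈ H? Yes
(3) Inverses: for all a ∈ H, -a mod 9 ∈ H? Yes

Yes, H is a subgroup of ℤ_9


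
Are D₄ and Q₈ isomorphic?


Comparing D₄ and Q₈:
D₄ has 5 elements of order 2; Q₈ has only 1

No, D₄ ≇ Q₈


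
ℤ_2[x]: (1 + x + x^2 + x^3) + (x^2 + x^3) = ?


Add coefficients mod 2:
x^0: 1 + 0 = 1 (mod 2)
x^1: 1 + 0 = 1 (mod 2)
x^2: 1 + 1 = 0 (mod 2)
x^3: 1 + 1 = 0 (mod 2)
Result: 1 + x

f + g = 1 + x


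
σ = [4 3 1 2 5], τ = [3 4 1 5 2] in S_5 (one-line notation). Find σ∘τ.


σ∘τ: apply τ first, then σ
1 →τ 3 →σ 1
2 →τ 4 →σ 2
3 →τ 1 →σ 4
4 →τ 5 →σ 5
5 →τ 2 →σ 3

σ∘τ = [1 2 4 5 3]


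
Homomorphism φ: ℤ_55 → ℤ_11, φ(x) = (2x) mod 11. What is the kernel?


Kernel = preimage of identity
ker(φ) = {x ∈ ℤ_55 : 2x ≡ 0 (mod 11)}. Since 11 | 55, φ is well-defined. The kernel is the cyclic subgroup ⟨11⟩ of ℤ_55 (order 5), i.e. {0, 11, 22, 33, 44}

ker(φ) = {0, 11, 22, 33, 44}


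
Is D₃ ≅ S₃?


Comparing D₃ and S₃:
Both are the unique non-abelian group of order 6

Yes, D₃ ≅ S₃


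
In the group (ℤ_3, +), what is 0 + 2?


Operation: addition mod 3
0 + 2 = (a + b) mod 3 with a = 0, b = 2

0 + 2 = 2


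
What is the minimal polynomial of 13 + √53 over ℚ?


Let α = 13 + √53. Then α - 13 = √53, so (α - 13)² = 53, giving α² - 26α + 116 = 0. Degree 2 and α ∉ ℚ, so this is the minimal polynomial.

Minimal polynomial: x² - 26x + 116


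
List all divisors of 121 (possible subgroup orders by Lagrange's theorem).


Lagrange's theorem: |H| divides |G|
|G| = 121
Divisors of 121: 1, 11, 121

Possible subgroup orders: {1, 11, 121}


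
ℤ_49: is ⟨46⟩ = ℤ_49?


g generates ℤ_n iff gcd(g, n) = 1
gcd(46, 49) = 1
Since gcd = 1, 46 is a generator.

Yes, 46 generates ℤ_49


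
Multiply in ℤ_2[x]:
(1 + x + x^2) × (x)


Expand and collect like terms; reduce coefficients mod 2:
x^0: 1·0 = 0 ≡ 0 (mod 2)
x^1: 1·1 + 1·0 = 1 ≡ 1 (mod 2)
x^2: 1·1 + 1·0 = 1 ≡ 1 (mod 2)
x^3: 1·1 = 1 ≡ 1 (mod 2)
Result: x + x^2 + x^3

f · g = x + x^2 + x^3


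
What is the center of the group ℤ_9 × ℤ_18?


Z(G) = {g ∈ G | gx = xg for all x ∈ G}
Direct product of abelian groups is abelian, so Z(G) = G

Z(ℤ_9 × ℤ_18) = ℤ_9 × ℤ_18


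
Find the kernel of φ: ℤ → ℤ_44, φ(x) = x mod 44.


Kernel = preimage of identity
ker(φ) = {x ∈ ℤ : x ≡ 0 (mod 44)} = 44ℤ = {0, ±44, ±88, ...}

ker(φ) = 44ℤ


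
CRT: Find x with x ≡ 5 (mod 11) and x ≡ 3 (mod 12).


m₁ = 11, m₂ = 12, gcd = 1, so CRT applies. M = m₁·m₂ = 132
Let M₁ = M/m₁ = 12, M₂ = M/m₂ = 11
Find y₁ ≡ M₁⁻¹ (mod m₁): 12⁻¹ ≡ 1 (mod 11)
Find y₂ ≡ M₂⁻¹ (mod m₂): 11⁻¹ ≡ 11 (mod 12)
x = a₁·M₁·y₁ + a₂·M₂·y₂ = 5·12·1 + 3·11·11 = 423
Reduce mod 132: x ≡ 27
Check: 27 mod 11 = 5 ✓, 27 mod 12 = 3 ✓

x ≡ 27 (mod 132)


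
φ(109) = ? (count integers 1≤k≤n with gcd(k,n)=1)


Factor n: 109 = 109
φ(n) = n · ∏(1 - 1/p) over distinct primes p | n
φ(109) = 109 · (1 - 1/109) = 108

φ(109) = 108


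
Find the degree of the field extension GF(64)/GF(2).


GF(64) = GF(2^6), so the extension degree is 6

[GF(64)/GF(2)] = 6


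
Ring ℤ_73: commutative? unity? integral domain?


ℤ_73 is a commutative ring with unity 1; 73 is prime, so ℤ_73 is a field (hence an integral domain)
Commutative: Yes
Integral domain: Yes
Has unity: Yes

ℤ_73: Commutative=Yes, Unity=Yes


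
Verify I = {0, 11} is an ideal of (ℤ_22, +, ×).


Check ideal conditions for I = {0, 11} in ℤ_22:
(1) I is an additive subgroup? Yes
(2) For r ∈ ℤ_22 and a ∈ I: r·a ∈ I? Yes

Yes, I is an ideal of ℤ_22


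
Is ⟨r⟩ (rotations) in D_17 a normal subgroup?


H = ⟨r⟩ (rotations) in D_17
The rotation subgroup ⟨r⟩ has index 2 in D_17, so it is normal

Yes, normal subgroup


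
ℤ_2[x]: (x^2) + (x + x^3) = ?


Add coefficients mod 2:
x^0: 0 + 0 = 0 (mod 2)
x^1: 0 + 1 = 1 (mod 2)
x^2: 1 + 0 = 1 (mod 2)
x^3: 0 + 1 = 1 (mod 2)
Result: x + x^2 + x^3

f + g = x + x^2 + x^3


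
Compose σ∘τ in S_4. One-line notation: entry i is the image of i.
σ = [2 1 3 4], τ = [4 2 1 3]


σ∘τ: apply τ first, then σ
1 →τ 4 →σ 4
2 →τ 2 →σ 1
3 →τ 1 →σ 2
4 →τ 3 →σ 3

σ∘τ = [4 1 2 3]


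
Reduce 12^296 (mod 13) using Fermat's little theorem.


Fermat's little theorem: if p is prime and gcd(a,p)=1, then a^(p-1) ≡ 1 (mod p)
p = 13 is prime, gcd(12,13) = 1
Reduce exponent: 296 mod 12 = 8
So 12^296 ≡ 12^8 (mod 13)
12^8 mod 13 = 1

12^296 ≡ 1 (mod 13)


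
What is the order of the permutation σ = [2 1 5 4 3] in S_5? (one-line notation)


Cycle decomposition: (1 2) (3 5)
Cycle lengths: 2, 2
Order = lcm(2, 2) = 2

ord(σ) = 2


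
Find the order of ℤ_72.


ℤ_n has n elements.

|ℤ_72| = 72


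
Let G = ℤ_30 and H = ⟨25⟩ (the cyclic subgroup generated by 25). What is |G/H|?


|⟨25⟩| = n / gcd(25, 30) = 30 / 5 = 6
H is normal (ℤ_30 is abelian).
|G/H| = |G| / |H| = 30 / 6 = 5

|G/H| = 5


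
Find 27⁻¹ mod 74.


Use the extended Euclidean algorithm to write 1 = 27·s + 74·t; then s mod 74 is the inverse.
Euclidean algorithm:
  27 = 0·74 + 27
  74 = 2·27 + 20
  27 = 1·20 + 7
  20 = 2·7 + 6
  7 = 1·6 + 1
  6 = 6·1 + 0
gcd(27,74) = 1
Back-substitution gives: 27·(11) + 74·(-4) = 1
So 27⁻¹ ≡ 11 ≡ 11 (mod 74)
Check: 27 × 11 = 297 ≡ 1 (mod 74) ✓

27⁻¹ ≡ 11 (mod 74)


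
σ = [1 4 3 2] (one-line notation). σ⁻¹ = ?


To find σ⁻¹, swap domain and range:
σ(1) = 1 → σ⁻¹(1) = 1
σ(2) = 4 → σ⁻¹(4) = 2
σ(3) = 3 → σ⁻¹(3) = 3
σ(4) = 2 → σ⁻¹(2) = 4

σ⁻¹ = [1 4 3 2]


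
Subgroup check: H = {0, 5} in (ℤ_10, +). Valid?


Subgroup test for H = {0, 5} in (ℤ_10, +):
(1) 0 ∈ H? Yes
(2) Closure: for all a,b ∈ H, (a+b) mod 10 ∈ H? Yes
(3) Inverses: for all a ∈ H, -a mod 10 ∈ H? Yes

Yes, H is a subgroup of ℤ_10


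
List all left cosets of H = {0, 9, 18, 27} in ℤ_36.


H = {0, 9, 18, 27}, |H| = 4
Number of cosets = |G|/|H| = 36/4 = 9
0 + H = {0, 9, 18, 27}
1 + H = {1, 10, 19, 28}
2 + H = {2, 11, 20, 29}
3 + H = {3, 12, 21, 30}
4 + H = {4, 13, 22, 31}
5 + H = {5, 14, 23, 32}
6 + H = {6, 15, 24, 33}
7 + H = {7, 16, 25, 34}
8 + H = {8, 17, 26, 35}

Cosets: 0+H={0,9,18,27}; 1+H={1,10,19,28}; 2+H={2,11,20,29}; 3+H={3,12,21,30}; 4+H={4,13,22,31}; 5+H={5,14,23,32}; 6+H={6,15,24,33}; 7+H={7,16,25,34}; 8+H={8,17,26,35}


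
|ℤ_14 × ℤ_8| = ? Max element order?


|ℤ_14 × ℤ_8| = 14 × 8 = 112
Max element order = lcm(14,8) = 56
Cyclic? No (gcd=2)

|ℤ_14×ℤ_8| = 112, max element order = 56


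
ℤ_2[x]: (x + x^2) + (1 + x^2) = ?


Add coefficients mod 2:
x^0: 0 + 1 = 1 (mod 2)
x^1: 1 + 0 = 1 (mod 2)
x^2: 1 + 1 = 0 (mod 2)
Result: 1 + x

f + g = 1 + x


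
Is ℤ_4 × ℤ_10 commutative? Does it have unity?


Direct product ring; commutative with unity (1,1); but (1,0)·(0,1) = (0,0) gives zero divisors, so not an integral domain
Commutative: Yes
Integral domain: No
Has unity: Yes

ℤ_4 × ℤ_10: Commutative=Yes, Unity=Yes


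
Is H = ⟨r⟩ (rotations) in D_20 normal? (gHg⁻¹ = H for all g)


H = ⟨r⟩ (rotations) in D_20
The rotation subgroup ⟨r⟩ has index 2 in D_20, so it is normal

Yes, normal subgroup


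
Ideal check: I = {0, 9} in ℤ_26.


Check ideal conditions for I = {0, 9} in ℤ_26:
(1) I is an additive subgroup? No
(2) For r ∈ ℤ_26 and a ∈ I: r·a ∈ I? No  [counterexample: r=2, a=9, r·a mod 26 = 18 ∉ I]

No, I is not an ideal of ℤ_26


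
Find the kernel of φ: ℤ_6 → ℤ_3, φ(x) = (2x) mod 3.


Kernel = preimage of identity
ker(φ) = {x ∈ ℤ_6 : 2x ≡ 0 (mod 3)}. Since 3 | 6, φ is well-defined. The kernel is the cyclic subgroup ⟨3⟩ of ℤ_6 (order 2), i.e. {0, 3}

ker(φ) = {0, 3}


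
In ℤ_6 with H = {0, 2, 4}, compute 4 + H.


4 + H = {4 + h (mod 6) : h ∈ H}
4+0=4, 4+2=0, 4+4=2
4 + H = {0, 2, 4} = 0 + H

4 + H = {0, 2, 4}


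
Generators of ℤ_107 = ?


g generates ℤ_n iff gcd(g,n) = 1
Prime factors of 107: 107
Generators are g ∈ {1,...,106} not divisible by any of these primes.
Generators: {1, 2, 3, 4, 5, 6, 7, 8, 9, 10, 11, 12, 13, 14, 15, 16, 17, 18, 19, 20, 21, 22, 23, 24, 25, 26, 27, 28, 29, 30, 31, 32, 33, 34, 35, 36, 37, 38, 39, 40, 41, 42, 43, 44, 45, 46, 47, 48, 49, 50, 51, 52, 53, 54, 55, 56, 57, 58, 59, 60, 61, 62, 63, 64, 65, 66, 67, 68, 69, 70, 71, 72, 73, 74, 75, 76, 77, 78, 79, 80, 81, 82, 83, 84, 85, 86, 87, 88, 89, 90, 91, 92, 93, 94, 95, 96, 97, 98, 99, 100, 101, 102, 103, 104, 105, 106}
Number of generators = φ(107) = 106

Generators of ℤ_107 = {1, 2, 3, 4, 5, 6, 7, 8, 9, 10, 11, 12, 13, 14, 15, 16, 17, 18, 19, 20, 21, 22, 23, 24, 25, 26, 27, 28, 29, 30, 31, 32, 33, 34, 35, 36, 37, 38, 39, 40, 41, 42, 43, 44, 45, 46, 47, 48, 49, 50, 51, 52, 53, 54, 55, 56, 57, 58, 59, 60, 61, 62, 63, 64, 65, 66, 67, 68, 69, 70, 71, 72, 73, 74, 75, 76, 77, 78, 79, 80, 81, 82, 83, 84, 85, 86, 87, 88, 89, 90, 91, 92, 93, 94, 95, 96, 97, 98, 99, 100, 101, 102, 103, 104, 105, 106}


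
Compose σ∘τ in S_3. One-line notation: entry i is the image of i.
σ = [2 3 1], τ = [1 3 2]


σ∘τ: apply τ first, then σ
1 →τ 1 →σ 2
2 →τ 3 →σ 1
3 →τ 2 →σ 3

σ∘τ = [2 1 3]


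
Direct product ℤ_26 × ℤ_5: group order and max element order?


|ℤ_26 × ℤ_5| = 26 × 5 = 130
Max element order = lcm(26,5) = 130
Cyclic? Yes (gcd=1)

|ℤ_26×ℤ_5| = 130, max element order = 130


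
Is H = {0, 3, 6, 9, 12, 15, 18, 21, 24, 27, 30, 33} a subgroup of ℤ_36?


Subgroup test for H = {0, 3, 6, 9, 12, 15, 18, 21, 24, 27, 30, 33} in (ℤ_36, +):
(1) 0 ∈ H? Yes
(2) Closure: for all a,b ∈ H, (a+b) mod 36 ∈ H? Yes
(3) Inverses: for all a ∈ H, -a mod 36 ∈ H? Yes

Yes, H is a subgroup of ℤ_36


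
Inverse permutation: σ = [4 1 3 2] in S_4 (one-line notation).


To find σ⁻¹, swap domain and range:
σ(1) = 4 → σ⁻¹(4) = 1
σ(2) = 1 → σ⁻¹(1) = 2
σ(3) = 3 → σ⁻¹(3) = 3
σ(4) = 2 → σ⁻¹(2) = 4

σ⁻¹ = [2 4 3 1]


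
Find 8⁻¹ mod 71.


Use the extended Euclidean algorithm to write 1 = 8·s + 71·t; then s mod 71 is the inverse.
Euclidean algorithm:
  8 = 0·71 + 8
  71 = 8·8 + 7
  8 = 1·7 + 1
  7 = 7·1 + 0
gcd(8,71) = 1
Back-substitution gives: 8·(9) + 71·(-1) = 1
So 8⁻¹ ≡ 9 ≡ 9 (mod 71)
Check: 8 × 9 = 72 ≡ 1 (mod 71) ✓

8⁻¹ ≡ 9 (mod 71)


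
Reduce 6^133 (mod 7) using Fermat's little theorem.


Fermat's little theorem: if p is prime and gcd(a,p)=1, then a^(p-1) ≡ 1 (mod p)
p = 7 is prime, gcd(6,7) = 1
Reduce exponent: 133 mod 6 = 1
So 6^133 ≡ 6^1 (mod 7)
6^1 mod 7 = 6

6^133 ≡ 6 (mod 7)


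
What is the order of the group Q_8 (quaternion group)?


Q_8 = {±1, ±i, ±j, ±k}
|Q_8| = 8

|Q_8 (quaternion group)| = 8


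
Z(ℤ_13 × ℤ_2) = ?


Z(G) = {g ∈ G | gx = xg for all x ∈ G}
Direct product of abelian groups is abelian, so Z(G) = G

Z(ℤ_13 × ℤ_2) = ℤ_13 × ℤ_2


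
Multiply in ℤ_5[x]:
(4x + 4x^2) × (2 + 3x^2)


Expand and collect like terms; reduce coefficients mod 5:
x^0: 0·2 = 0 ≡ 0 (mod 5)
x^1: 0·0 + 4·2 = 8 ≡ 3 (mod 5)
x^2: 0·3 + 4·0 + 4·2 = 8 ≡ 3 (mod 5)
x^3: 4·3 + 4·0 = 12 ≡ 2 (mod 5)
x^4: 4·3 = 12 ≡ 2 (mod 5)
Result: 3x + 3x^2 + 2x^3 + 2x^4

f · g = 3x + 3x^2 + 2x^3 + 2x^4


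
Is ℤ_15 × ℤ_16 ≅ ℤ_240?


Comparing ℤ_15 × ℤ_16 and ℤ_240:
gcd(15,16) = 1, so ℤ_15 × ℤ_16 ≅ ℤ_240 (CRT)

Yes, ℤ_15 × ℤ_16 ≅ ℤ_240


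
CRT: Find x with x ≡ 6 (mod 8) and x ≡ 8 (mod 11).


m₁ = 8, m₂ = 11, gcd = 1, so CRT applies. M = m₁·m₂ = 88
Let M₁ = M/m₁ = 11, M₂ = M/m₂ = 8
Find y₁ ≡ M₁⁻¹ (mod m₁): 11⁻¹ ≡ 3 (mod 8)
Find y₂ ≡ M₂⁻¹ (mod m₂): 8⁻¹ ≡ 7 (mod 11)
x = a₁·M₁·y₁ + a₂·M₂·y₂ = 6·11·3 + 8·8·7 = 646
Reduce mod 88: x ≡ 30
Check: 30 mod 8 = 6 ✓, 30 mod 11 = 8 ✓

x ≡ 30 (mod 88)


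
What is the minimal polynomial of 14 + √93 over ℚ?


Let α = 14 + √93. Then α - 14 = √93, so (α - 14)² = 93, giving α² - 28α + 103 = 0. Degree 2 and α ∉ ℚ, so this is the minimal polynomial.

Minimal polynomial: x² - 28x + 103


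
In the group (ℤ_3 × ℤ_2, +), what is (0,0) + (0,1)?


Operation: componentwise addition mod (3, 2)
(0,0) + (0,1) = ((a₁+b₁) mod 3, (a₂+b₂) mod 2) with a = (0,0), b = (0,1)

(0,0) + (0,1) = (0,1)


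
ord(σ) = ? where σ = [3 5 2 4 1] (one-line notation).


Cycle decomposition: (1 3 2 5)
Cycle lengths: 4
Order = lcm(4) = 4

ord(σ) = 4


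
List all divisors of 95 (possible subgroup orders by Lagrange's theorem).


Lagrange's theorem: |H| divides |G|
|G| = 95
Divisors of 95: 1, 5, 19, 95

Possible subgroup orders: {1, 5, 19, 95}


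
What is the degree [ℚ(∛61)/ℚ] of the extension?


∛61 has minimal polynomial x³ - 61 (irreducible over ℚ since 61 is not a perfect cube)

[ℚ(∛61)/ℚ] = 3


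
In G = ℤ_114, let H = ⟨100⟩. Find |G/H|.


|⟨100⟩| = n / gcd(100, 114) = 114 / 2 = 57
H is normal (ℤ_114 is abelian).
|G/H| = |G| / |H| = 114 / 57 = 2

|G/H| = 2


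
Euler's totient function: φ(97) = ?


Factor n: 97 = 97
φ(n) = n · ∏(1 - 1/p) over distinct primes p | n
φ(97) = 97 · (1 - 1/97) = 96

φ(97) = 96


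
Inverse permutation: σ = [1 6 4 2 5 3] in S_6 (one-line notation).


To find σ⁻¹, swap domain and range:
σ(1) = 1 → σ⁻¹(1) = 1
σ(2) = 6 → σ⁻¹(6) = 2
σ(3) = 4 → σ⁻¹(4) = 3
σ(4) = 2 → σ⁻¹(2) = 4
σ(5) = 5 → σ⁻¹(5) = 5
σ(6) = 3 → σ⁻¹(3) = 6

σ⁻¹ = [1 4 6 3 5 2]


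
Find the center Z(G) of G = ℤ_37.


Z(G) = {g ∈ G | gx = xg for all x ∈ G}
ℤ_37 is abelian, so Z(G) = G

Z(ℤ_37) = ℤ_37


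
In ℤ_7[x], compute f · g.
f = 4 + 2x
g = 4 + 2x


Expand and collect like terms; reduce coefficients mod 7:
x^0: 4·4 = 16 ≡ 2 (mod 7)
x^1: 4·2 + 2·4 = 16 ≡ 2 (mod 7)
x^2: 2·2 = 4 ≡ 4 (mod 7)
Result: 2 + 2x + 4x^2

f · g = 2 + 2x + 4x^2


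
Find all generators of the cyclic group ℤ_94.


g generates ℤ_n iff gcd(g,n) = 1
Prime factors of 94: 2, 47
Generators are g ∈ {1,...,93} not divisible by any of these primes.
Generators: {1, 3, 5, 7, 9, 11, 13, 15, 17, 19, 21, 23, 25, 27, 29, 31, 33, 35, 37, 39, 41, 43, 45, 49, 51, 53, 55, 57, 59, 61, 63, 65, 67, 69, 71, 73, 75, 77, 79, 81, 83, 85, 87, 89, 91, 93}
Number of generators = φ(94) = 46

Generators of ℤ_94 = {1, 3, 5, 7, 9, 11, 13, 15, 17, 19, 21, 23, 25, 27, 29, 31, 33, 35, 37, 39, 41, 43, 45, 49, 51, 53, 55, 57, 59, 61, 63, 65, 67, 69, 71, 73, 75, 77, 79, 81, 83, 85, 87, 89, 91, 93}


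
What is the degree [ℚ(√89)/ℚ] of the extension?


√89 has minimal polynomial x² - 89 (irreducible over ℚ since 89 is squarefree)

[ℚ(√89)/ℚ] = 2


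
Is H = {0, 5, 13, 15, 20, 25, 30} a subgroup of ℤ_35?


Subgroup test for H = {0, 5, 13, 15, 20, 25, 30} in (ℤ_35, +):
(1) 0 ∈ H? Yes
(2) Closure: for all a,b ∈ H, (a+b) mod 35 ∈ H? No  [counterexample: 5 + 5 = 10 ∉ H]
(3) Inverses: for all a ∈ H, -a mod 35 ∈ H? No

No, H is not a subgroup of ℤ_35


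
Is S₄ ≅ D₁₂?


Comparing S₄ and D₁₂:
S₄ has trivial center; D₁₂ has center {e, r⁶}

No, S₄ ≇ D₁₂


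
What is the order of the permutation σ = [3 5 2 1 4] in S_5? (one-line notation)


Cycle decomposition: (1 3 2 5 4)
Cycle lengths: 5
Order = lcm(5) = 5

ord(σ) = 5


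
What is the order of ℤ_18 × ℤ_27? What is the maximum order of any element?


|ℤ_18 × ℤ_27| = 18 × 27 = 486
Max element order = lcm(18,27) = 54
Cyclic? No (gcd=9)

|ℤ_18×ℤ_27| = 486, max element order = 54


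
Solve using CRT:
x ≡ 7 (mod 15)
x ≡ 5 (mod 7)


m₁ = 15, m₂ = 7, gcd = 1, so CRT applies. M = m₁·m₂ = 105
Let M₁ = M/m₁ = 7, M₂ = M/m₂ = 15
Find y₁ ≡ M₁⁻¹ (mod m₁): 7⁻¹ ≡ 13 (mod 15)
Find y₂ ≡ M₂⁻¹ (mod m₂): 15⁻¹ ≡ 1 (mod 7)
x = a₁·M₁·y₁ + a₂·M₂·y₂ = 7·7·13 + 5·15·1 = 712
Reduce mod 105: x ≡ 82
Check: 82 mod 15 = 7 ✓, 82 mod 7 = 5 ✓

x ≡ 82 (mod 105)


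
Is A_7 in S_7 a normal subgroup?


H = A_7 in S_7
A_7 has index 2 in S_7, and every subgroup of index 2 is normal

Yes, normal subgroup


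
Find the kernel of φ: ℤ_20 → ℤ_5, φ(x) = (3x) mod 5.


Kernel = preimage of identity
ker(φ) = {x ∈ ℤ_20 : 3x ≡ 0 (mod 5)}. Since 5 | 20, φ is well-defined. The kernel is the cyclic subgroup ⟨5⟩ of ℤ_20 (order 4), i.e. {0, 5, 10, 15}

ker(φ) = {0, 5, 10, 15}


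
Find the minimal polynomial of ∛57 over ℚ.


∛57 satisfies x³ - 57 = 0, irreducible over ℚ (no rational root; 57 is not a perfect cube)

Minimal polynomial: x³ - 57


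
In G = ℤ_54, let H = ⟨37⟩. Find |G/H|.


|⟨37⟩| = n / gcd(37, 54) = 54 / 1 = 54
H is normal (ℤ_54 is abelian).
|G/H| = |G| / |H| = 54 / 54 = 1

|G/H| = 1


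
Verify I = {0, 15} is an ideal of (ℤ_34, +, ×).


Check ideal conditions for I = {0, 15} in ℤ_34:
(1) I is an additive subgroup? No
(2) For r ∈ ℤ_34 and a ∈ I: r·a ∈ I? No  [counterexample: r=2, a=15, r·a mod 34 = 30 ∉ I]

No, I is not an ideal of ℤ_34


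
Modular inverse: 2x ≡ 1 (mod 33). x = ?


Use the extended Euclidean algorithm to write 1 = 2·s + 33·t; then s mod 33 is the inverse.
Euclidean algorithm:
  2 = 0·33 + 2
  33 = 16·2 + 1
  2 = 2·1 + 0
gcd(2,33) = 1
Back-substitution gives: 2·(-16) + 33·(1) = 1
So 2⁻¹ ≡ -16 ≡ 17 (mod 33)
Check: 2 × 17 = 34 ≡ 1 (mod 33) ✓

2⁻¹ ≡ 17 (mod 33)


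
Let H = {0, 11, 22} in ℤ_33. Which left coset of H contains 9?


9 + H = {9 + h (mod 33) : h ∈ H}
9+0=9, 9+11=20, 9+22=31

9 + H = {9, 20, 31}


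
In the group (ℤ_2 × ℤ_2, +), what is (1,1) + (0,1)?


Operation: componentwise addition mod (2, 2)
(1,1) + (0,1) = ((a₁+b₁) mod 2, (a₂+b₂) mod 2) with a = (1,1), b = (0,1)

(1,1) + (0,1) = (1,0)


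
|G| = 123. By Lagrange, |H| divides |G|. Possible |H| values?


Lagrange's theorem: |H| divides |G|
|G| = 123
Divisors of 123: 1, 3, 41, 123

Possible subgroup orders: {1, 3, 41, 123}


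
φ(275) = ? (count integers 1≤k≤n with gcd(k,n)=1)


Factor n: 275 = 5^2 × 11
φ(n) = n · ∏(1 - 1/p) over distinct primes p | n
φ(275) = 275 · (1 - 1/5) · (1 - 1/11) = 200

φ(275) = 200


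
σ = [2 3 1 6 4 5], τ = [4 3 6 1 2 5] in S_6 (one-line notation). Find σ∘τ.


σ∘τ: apply τ first, then σ
1 →τ 4 →σ 6
2 →τ 3 →σ 1
3 →τ 6 →σ 5
4 →τ 1 →σ 2
5 →τ 2 →σ 3
6 →τ 5 →σ 4

σ∘τ = [6 1 5 2 3 4]


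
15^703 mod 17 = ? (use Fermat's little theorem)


Fermat's little theorem: if p is prime and gcd(a,p)=1, then a^(p-1) ≡ 1 (mod p)
p = 17 is prime, gcd(15,17) = 1
Reduce exponent: 703 mod 16 = 15
So 15^703 ≡ 15^15 (mod 17)
15^15 mod 17 = 8

15^703 ≡ 8 (mod 17)


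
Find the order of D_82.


|D_n| = 2n (n rotations and n reflections)
|D_82| = 2×82 = 164

|D_82| = 164


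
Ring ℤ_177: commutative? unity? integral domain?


ℤ_177 is a commutative ring with unity 1; 177 = 3×59 is composite, so 3·59 ≡ 0 gives zero divisors (not an integral domain)
Commutative: Yes
Integral domain: No
Has unity: Yes

ℤ_177: Commutative=Yes, Unity=Yes


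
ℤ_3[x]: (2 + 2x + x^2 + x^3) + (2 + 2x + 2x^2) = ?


Add coefficients mod 3:
x^0: 2 + 2 = 1 (mod 3)
x^1: 2 + 2 = 1 (mod 3)
x^2: 1 + 2 = 0 (mod 3)
x^3: 1 + 0 = 1 (mod 3)
Result: 1 + x + x^3

f + g = 1 + x + x^3


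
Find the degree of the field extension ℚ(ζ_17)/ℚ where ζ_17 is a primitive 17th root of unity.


[ℚ(ζ_n):ℚ] = deg Φ_n(x) = φ(n). Here φ(17) = 16

[ℚ(ζ_17)/ℚ where ζ_17 is a primitive 17th root of unity] = 16


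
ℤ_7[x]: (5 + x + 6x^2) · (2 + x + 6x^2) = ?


Expand and collect like terms; reduce coefficients mod 7:
x^0: 5·2 = 10 ≡ 3 (mod 7)
x^1: 5·1 + 1·2 = 7 ≡ 0 (mod 7)
x^2: 5·6 + 1·1 + 6·2 = 43 ≡ 1 (mod 7)
x^3: 1·6 + 6·1 = 12 ≡ 5 (mod 7)
x^4: 6·6 = 36 ≡ 1 (mod 7)
Result: 3 + x^2 + 5x^3 + x^4

f · g = 3 + x^2 + 5x^3 + x^4


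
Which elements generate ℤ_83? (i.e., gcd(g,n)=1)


g generates ℤ_n iff gcd(g,n) = 1
Prime factors of 83: 83
Generators are g ∈ {1,...,82} not divisible by any of these primes.
Generators: {1, 2, 3, 4, 5, 6, 7, 8, 9, 10, 11, 12, 13, 14, 15, 16, 17, 18, 19, 20, 21, 22, 23, 24, 25, 26, 27, 28, 29, 30, 31, 32, 33, 34, 35, 36, 37, 38, 39, 40, 41, 42, 43, 44, 45, 46, 47, 48, 49, 50, 51, 52, 53, 54, 55, 56, 57, 58, 59, 60, 61, 62, 63, 64, 65, 66, 67, 68, 69, 70, 71, 72, 73, 74, 75, 76, 77, 78, 79, 80, 81, 82}
Number of generators = φ(83) = 82

Generators of ℤ_83 = {1, 2, 3, 4, 5, 6, 7, 8, 9, 10, 11, 12, 13, 14, 15, 16, 17, 18, 19, 20, 21, 22, 23, 24, 25, 26, 27, 28, 29, 30, 31, 32, 33, 34, 35, 36, 37, 38, 39, 40, 41, 42, 43, 44, 45, 46, 47, 48, 49, 50, 51, 52, 53, 54, 55, 56, 57, 58, 59, 60, 61, 62, 63, 64, 65, 66, 67, 68, 69, 70, 71, 72, 73, 74, 75, 76, 77, 78, 79, 80, 81, 82}


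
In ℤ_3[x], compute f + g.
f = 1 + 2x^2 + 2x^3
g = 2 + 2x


Add coefficients mod 3:
x^0: 1 + 2 = 0 (mod 3)
x^1: 0 + 2 = 2 (mod 3)
x^2: 2 + 0 = 2 (mod 3)
x^3: 2 + 0 = 2 (mod 3)
Result: 2x + 2x^2 + 2x^3

f + g = 2x + 2x^2 + 2x^3


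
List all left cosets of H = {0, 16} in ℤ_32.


H = {0, 16}, |H| = 2
Number of cosets = |G|/|H| = 32/2 = 16
0 + H = {0, 16}
1 + H = {1, 17}
2 + H = {2, 18}
3 + H = {3, 19}
4 + H = {4, 20}
5 + H = {5, 21}
6 + H = {6, 22}
7 + H = {7, 23}
8 + H = {8, 24}
9 + H = {9, 25}
10 + H = {10, 26}
11 + H = {11, 27}
12 + H = {12, 28}
13 + H = {13, 29}
14 + H = {14, 30}
15 + H = {15, 31}

Cosets: 0+H={0,16}; 1+H={1,17}; 2+H={2,18}; 3+H={3,19}; 4+H={4,20}; 5+H={5,21}; 6+H={6,22}; 7+H={7,23}; 8+H={8,24}; 9+H={9,25}; 10+H={10,26}; 11+H={11,27}; 12+H={12,28}; 13+H={13,29}; 14+H={14,30}; 15+H={15,31}


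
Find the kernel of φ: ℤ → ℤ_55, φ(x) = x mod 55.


Kernel = preimage of identity
ker(φ) = {x ∈ ℤ : x ≡ 0 (mod 55)} = 55ℤ = {0, ±55, ±110, ...}

ker(φ) = 55ℤ


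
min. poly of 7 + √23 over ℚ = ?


Let α = 7 + √23. Then α - 7 = √23, so (α - 7)² = 23, giving α² - 14α + 26 = 0. Degree 2 and α ∉ ℚ, so this is the minimal polynomial.

Minimal polynomial: x² - 14x + 26


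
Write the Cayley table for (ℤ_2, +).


Elements: {0, 1}
Operation: addition mod 2
Entry (a, b) = (a + b) mod 2

Cayley table:
  | 0 | 1
0 | 0 | 1
1 | 1 | 0


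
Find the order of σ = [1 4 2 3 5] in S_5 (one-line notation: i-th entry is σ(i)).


Cycle decomposition: (2 4 3)
Cycle lengths: 3
Order = lcm(3) = 3

ord(σ) = 3


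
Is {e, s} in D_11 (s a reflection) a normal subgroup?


H = {e, s} in D_11 (s a reflection)
r·s·r⁻¹ = sr⁻² ≠ s for n ≥ 3, so {e, s} is not closed under conjugation

No, not a normal subgroup


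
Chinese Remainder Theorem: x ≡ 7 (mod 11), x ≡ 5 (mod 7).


m₁ = 11, m₂ = 7, gcd = 1, so CRT applies. M = m₁·m₂ = 77
Let M₁ = M/m₁ = 7, M₂ = M/m₂ = 11
Find y₁ ≡ M₁⁻¹ (mod m₁): 7⁻¹ ≡ 8 (mod 11)
Find y₂ ≡ M₂⁻¹ (mod m₂): 11⁻¹ ≡ 2 (mod 7)
x = a₁·M₁·y₁ + a₂·M₂·y₂ = 7·7·8 + 5·11·2 = 502
Reduce mod 77: x ≡ 40
Check: 40 mod 11 = 7 ✓, 40 mod 7 = 5 ✓

x ≡ 40 (mod 77)


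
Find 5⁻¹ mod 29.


Use the extended Euclidean algorithm to write 1 = 5·s + 29·t; then s mod 29 is the inverse.
Euclidean algorithm:
  5 = 0·29 + 5
  29 = 5·5 + 4
  5 = 1·4 + 1
  4 = 4·1 + 0
gcd(5,29) = 1
Back-substitution gives: 5·(6) + 29·(-1) = 1
So 5⁻¹ ≡ 6 ≡ 6 (mod 29)
Check: 5 × 6 = 30 ≡ 1 (mod 29) ✓

5⁻¹ ≡ 6 (mod 29)


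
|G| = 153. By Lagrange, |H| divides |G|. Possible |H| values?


Lagrange's theorem: |H| divides |G|
|G| = 153
Divisors of 153: 1, 3, 9, 17, 51, 153

Possible subgroup orders: {1, 3, 9, 17, 51, 153}


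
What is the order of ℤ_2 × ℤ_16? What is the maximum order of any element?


|ℤ_2 × ℤ_16| = 2 × 16 = 32
Max element order = lcm(2,16) = 16
Cyclic? No (gcd=2)

|ℤ_2×ℤ_16| = 32, max element order = 16


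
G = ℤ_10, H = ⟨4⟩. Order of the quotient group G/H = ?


|⟨4⟩| = n / gcd(4, 10) = 10 / 2 = 5
H is normal (ℤ_10 is abelian).
|G/H| = |G| / |H| = 10 / 5 = 2

|G/H| = 2


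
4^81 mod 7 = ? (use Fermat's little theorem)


Fermat's little theorem: if p is prime and gcd(a,p)=1, then a^(p-1) ≡ 1 (mod p)
p = 7 is prime, gcd(4,7) = 1
Reduce exponent: 81 mod 6 = 3
So 4^81 ≡ 4^3 (mod 7)
4^3 mod 7 = 1

4^81 ≡ 1 (mod 7)


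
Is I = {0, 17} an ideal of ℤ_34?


Check ideal conditions for I = {0, 17} in ℤ_34:
(1) I is an additive subgroup? Yes
(2) For r ∈ ℤ_34 and a ∈ I: r·a ∈ I? Yes

Yes, I is an ideal of ℤ_34


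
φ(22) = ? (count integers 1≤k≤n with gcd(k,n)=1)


φ(n) = count of k ∈ {1,...,n} with gcd(k,n)=1
Coprimes to 22: {1, 3, 5, 7, 9, 13, 15, 17, 19, 21}
Count: 10

φ(22) = 10


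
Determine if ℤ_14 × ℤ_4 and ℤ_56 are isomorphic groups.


Comparing ℤ_14 × ℤ_4 and ℤ_56:
gcd(14,4) = 2 ≠ 1. Max element order in ℤ_14×ℤ_4 is lcm(14,4) = 28 < 56, so it has no element of order 56

No, ℤ_14 × ℤ_4 ≇ ℤ_56


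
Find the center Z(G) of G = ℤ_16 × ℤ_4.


Z(G) = {g ∈ G | gx = xg for all x ∈ G}
Direct product of abelian groups is abelian, so Z(G) = G

Z(ℤ_16 × ℤ_4) = ℤ_16 × ℤ_4


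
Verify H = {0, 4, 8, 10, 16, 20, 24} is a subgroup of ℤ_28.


Subgroup test for H = {0, 4, 8, 10, 16, 20, 24} in (ℤ_28, +):
(1) 0 ∈ H? Yes
(2) Closure: for all a,b ∈ H, (a+b) mod 28 ∈ H? No  [counterexample: 4 + 8 = 12 ∉ H]
(3) Inverses: for all a ∈ H, -a mod 28 ∈ H? No

No, H is not a subgroup of ℤ_28


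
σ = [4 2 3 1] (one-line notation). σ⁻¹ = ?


To find σ⁻¹, swap domain and range:
σ(1) = 4 → σ⁻¹(4) = 1
σ(2) = 2 → σ⁻¹(2) = 2
σ(3) = 3 → σ⁻¹(3) = 3
σ(4) = 1 → σ⁻¹(1) = 4

σ⁻¹ = [4 2 3 1]


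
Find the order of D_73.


|D_n| = 2n (n rotations and n reflections)
|D_73| = 2×73 = 146

|D_73| = 146


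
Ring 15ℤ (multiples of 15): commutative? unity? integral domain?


15ℤ is a commutative ring under +,× but has no multiplicative identity (1 ∉ 15ℤ); it has no zero divisors, but without unity it is not an integral domain
Commutative: Yes
Integral domain: No
Has unity: No

15ℤ (multiples of 15): Commutative=Yes, Unity=No


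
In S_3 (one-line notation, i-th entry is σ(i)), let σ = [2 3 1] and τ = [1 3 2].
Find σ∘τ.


σ∘τ: apply τ first, then σ
1 →τ 1 →σ 2
2 →τ 3 →σ 1
3 →τ 2 →σ 3

σ∘τ = [2 1 3]


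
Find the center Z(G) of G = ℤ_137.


Z(G) = {g ∈ G | gx = xg for all x ∈ G}
ℤ_137 is abelian, so Z(G) = G

Z(ℤ_137) = ℤ_137


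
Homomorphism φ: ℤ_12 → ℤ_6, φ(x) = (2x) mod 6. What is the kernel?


Kernel = preimage of identity
ker(φ) = {x ∈ ℤ_12 : 2x ≡ 0 (mod 6)}. Since 6 | 12, φ is well-defined. The kernel is the cyclic subgroup ⟨3⟩ of ℤ_12 (order 4), i.e. {0, 3, 6, 9}

ker(φ) = {0, 3, 6, 9}


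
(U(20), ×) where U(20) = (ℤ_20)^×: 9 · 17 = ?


Operation: multiplication mod 20
9 · 17 = (a × b) mod 20 with a = 9, b = 17

9 · 17 = 13


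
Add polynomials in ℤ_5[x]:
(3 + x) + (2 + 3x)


Add coefficients mod 5:
x^0: 3 + 2 = 0 (mod 5)
x^1: 1 + 3 = 4 (mod 5)
Result: 4x

f + g = 4x


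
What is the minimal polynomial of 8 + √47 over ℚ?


Let α = 8 + √47. Then α - 8 = √47, so (α - 8)² = 47, giving α² - 16α + 17 = 0. Degree 2 and α ∉ ℚ, so this is the minimal polynomial.

Minimal polynomial: x² - 16x + 17


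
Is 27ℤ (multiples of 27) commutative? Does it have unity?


27ℤ is a commutative ring under +,× but has no multiplicative identity (1 ∉ 27ℤ); it has no zero divisors, but without unity it is not an integral domain
Commutative: Yes
Integral domain: No
Has unity: No

27ℤ (multiples of 27): Commutative=Yes, Unity=No


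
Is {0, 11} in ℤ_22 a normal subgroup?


H = {0, 11} in ℤ_22
ℤ_22 is abelian; every subgroup of an abelian group is normal

Yes, normal subgroup


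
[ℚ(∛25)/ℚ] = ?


∛25 has minimal polynomial x³ - 25 (irreducible over ℚ since 25 is not a perfect cube)

[ℚ(∛25)/ℚ] = 3


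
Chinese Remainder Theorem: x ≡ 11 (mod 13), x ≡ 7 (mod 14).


m₁ = 13, m₂ = 14, gcd = 1, so CRT applies. M = m₁·m₂ = 182
Let M₁ = M/m₁ = 14, M₂ = M/m₂ = 13
Find y₁ ≡ M₁⁻¹ (mod m₁): 14⁻¹ ≡ 1 (mod 13)
Find y₂ ≡ M₂⁻¹ (mod m₂): 13⁻¹ ≡ 13 (mod 14)
x = a₁·M₁·y₁ + a₂·M₂·y₂ = 11·14·1 + 7·13·13 = 1337
Reduce mod 182: x ≡ 63
Check: 63 mod 13 = 11 ✓, 63 mod 14 = 7 ✓

x ≡ 63 (mod 182)


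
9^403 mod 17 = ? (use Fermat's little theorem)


Fermat's little theorem: if p is prime and gcd(a,p)=1, then a^(p-1) ≡ 1 (mod p)
p = 17 is prime, gcd(9,17) = 1
Reduce exponent: 403 mod 16 = 3
So 9^403 ≡ 9^3 (mod 17)
9^3 mod 17 = 15

9^403 ≡ 15 (mod 17)


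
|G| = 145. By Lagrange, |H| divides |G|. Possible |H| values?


Lagrange's theorem: |H| divides |G|
|G| = 145
Divisors of 145: 1, 5, 29, 145

Possible subgroup orders: {1, 5, 29, 145}


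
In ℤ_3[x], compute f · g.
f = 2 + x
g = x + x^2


Expand and collect like terms; reduce coefficients mod 3:
x^0: 2·0 = 0 ≡ 0 (mod 3)
x^1: 2·1 + 1·0 = 2 ≡ 2 (mod 3)
x^2: 2·1 + 1·1 = 3 ≡ 0 (mod 3)
x^3: 1·1 = 1 ≡ 1 (mod 3)
Result: 2x + x^3

f · g = 2x + x^3


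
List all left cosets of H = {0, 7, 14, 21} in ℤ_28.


H = {0, 7, 14, 21}, |H| = 4
Number of cosets = |G|/|H| = 28/4 = 7
0 + H = {0, 7, 14, 21}
1 + H = {1, 8, 15, 22}
2 + H = {2, 9, 16, 23}
3 + H = {3, 10, 17, 24}
4 + H = {4, 11, 18, 25}
5 + H = {5, 12, 19, 26}
6 + H = {6, 13, 20, 27}

Cosets: 0+H={0,7,14,21}; 1+H={1,8,15,22}; 2+H={2,9,16,23}; 3+H={3,10,17,24}; 4+H={4,11,18,25}; 5+H={5,12,19,26}; 6+H={6,13,20,27}


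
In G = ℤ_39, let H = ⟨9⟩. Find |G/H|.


|⟨9⟩| = n / gcd(9, 39) = 39 / 3 = 13
H is normal (ℤ_39 is abelian).
|G/H| = |G| / |H| = 39 / 13 = 3

|G/H| = 3


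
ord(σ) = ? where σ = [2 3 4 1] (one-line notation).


Cycle decomposition: (1 2 3 4)
Cycle lengths: 4
Order = lcm(4) = 4

ord(σ) = 4


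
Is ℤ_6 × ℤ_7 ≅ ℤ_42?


Comparing ℤ_6 × ℤ_7 and ℤ_42:
gcd(6,7) = 1, so ℤ_6 × ℤ_7 ≅ ℤ_42 (CRT)

Yes, ℤ_6 × ℤ_7 ≅ ℤ_42


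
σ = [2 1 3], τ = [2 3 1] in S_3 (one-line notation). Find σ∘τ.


σ∘τ: apply τ first, then σ
1 →τ 2 →σ 1
2 →τ 3 →σ 3
3 →τ 1 →σ 2

σ∘τ = [1 3 2]


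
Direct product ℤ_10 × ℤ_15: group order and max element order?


|ℤ_10 × ℤ_15| = 10 × 15 = 150
Max element order = lcm(10,15) = 30
Cyclic? No (gcd=5)

|ℤ_10×ℤ_15| = 150, max element order = 30


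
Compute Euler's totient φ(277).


Factor n: 277 = 277
φ(n) = n · ∏(1 - 1/p) over distinct primes p | n
φ(277) = 277 · (1 - 1/277) = 276

φ(277) = 276


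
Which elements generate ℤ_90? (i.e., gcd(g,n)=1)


g generates ℤ_n iff gcd(g,n) = 1
Prime factors of 90: 2, 3, 5
Generators are g ∈ {1,...,89} not divisible by any of these primes.
Generators: {1, 7, 11, 13, 17, 19, 23, 29, 31, 37, 41, 43, 47, 49, 53, 59, 61, 67, 71, 73, 77, 79, 83, 89}
Number of generators = φ(90) = 24

Generators of ℤ_90 = {1, 7, 11, 13, 17, 19, 23, 29, 31, 37, 41, 43, 47, 49, 53, 59, 61, 67, 71, 73, 77, 79, 83, 89}


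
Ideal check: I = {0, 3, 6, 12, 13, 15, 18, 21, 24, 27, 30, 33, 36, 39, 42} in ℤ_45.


Check ideal conditions for I = {0, 3, 6, 12, 13, 15, 18, 21, 24, 27, 30, 33, 36, 39, 42} in ℤ_45:
(1) I is an additive subgroup? No
(2) For r ∈ ℤ_45 and a ∈ I: r·a ∈ I? No  [counterexample: r=2, a=13, r·a mod 45 = 26 ∉ I]

No, I is not an ideal of ℤ_45


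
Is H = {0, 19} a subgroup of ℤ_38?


Subgroup test for H = {0, 19} in (ℤ_38, +):
(1) 0 ∈ H? Yes
(2) Closure: for all a,b ∈ H, (a+b) mod 38 ∈ H? Yes
(3) Inverses: for all a ∈ H, -a mod 38 ∈ H? Yes

Yes, H is a subgroup of ℤ_38


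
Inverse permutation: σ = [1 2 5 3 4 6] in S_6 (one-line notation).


To find σ⁻¹, swap domain and range:
σ(1) = 1 → σ⁻¹(1) = 1
σ(2) = 2 → σ⁻¹(2) = 2
σ(3) = 5 → σ⁻¹(5) = 3
σ(4) = 3 → σ⁻¹(3) = 4
σ(5) = 4 → σ⁻¹(4) = 5
σ(6) = 6 → σ⁻¹(6) = 6

σ⁻¹ = [1 2 4 5 3 6]


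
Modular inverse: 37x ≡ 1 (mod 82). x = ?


Use the extended Euclidean algorithm to write 1 = 37·s + 82·t; then s mod 82 is the inverse.
Euclidean algorithm:
  37 = 0·82 + 37
  82 = 2·37 + 8
  37 = 4·8 + 5
  8 = 1·5 + 3
  5 = 1·3 + 2
  3 = 1·2 + 1
  2 = 2·1 + 0
gcd(37,82) = 1
Back-substitution gives: 37·(-31) + 82·(14) = 1
So 37⁻¹ ≡ -31 ≡ 51 (mod 82)
Check: 37 × 51 = 1887 ≡ 1 (mod 82) ✓

37⁻¹ ≡ 51 (mod 82)


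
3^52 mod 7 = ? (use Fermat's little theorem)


Fermat's little theorem: if p is prime and gcd(a,p)=1, then a^(p-1) ≡ 1 (mod p)
p = 7 is prime, gcd(3,7) = 1
Reduce exponent: 52 mod 6 = 4
So 3^52 ≡ 3^4 (mod 7)
3^4 mod 7 = 4

3^52 ≡ 4 (mod 7)


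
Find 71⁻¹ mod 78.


Use the extended Euclidean algorithm to write 1 = 71·s + 78·t; then s mod 78 is the inverse.
Euclidean algorithm:
  71 = 0·78 + 71
  78 = 1·71 + 7
  71 = 10·7 + 1
  7 = 7·1 + 0
gcd(71,78) = 1
Back-substitution gives: 71·(11) + 78·(-10) = 1
So 71⁻¹ ≡ 11 ≡ 11 (mod 78)
Check: 71 × 11 = 781 ≡ 1 (mod 78) ✓

71⁻¹ ≡ 11 (mod 78)


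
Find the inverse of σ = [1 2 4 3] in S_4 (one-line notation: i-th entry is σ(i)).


To find σ⁻¹, swap domain and range:
σ(1) = 1 → σ⁻¹(1) = 1
σ(2) = 2 → σ⁻¹(2) = 2
σ(3) = 4 → σ⁻¹(4) = 3
σ(4) = 3 → σ⁻¹(3) = 4

σ⁻¹ = [1 2 4 3]


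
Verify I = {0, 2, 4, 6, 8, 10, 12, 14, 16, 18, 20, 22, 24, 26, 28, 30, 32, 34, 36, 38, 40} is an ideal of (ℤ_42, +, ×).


Check ideal conditions for I = {0, 2, 4, 6, 8, 10, 12, 14, 16, 18, 20, 22, 24, 26, 28, 30, 32, 34, 36, 38, 40} in ℤ_42:
(1) I is an additive subgroup? Yes
(2) For r ∈ ℤ_42 and a ∈ I: r·a ∈ I? Yes

Yes, I is an ideal of ℤ_42


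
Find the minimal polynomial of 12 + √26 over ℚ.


Let α = 12 + √26. Then α - 12 = √26, so (α - 12)² = 26, giving α² - 24α + 118 = 0. Degree 2 and α ∉ ℚ, so this is the minimal polynomial.

Minimal polynomial: x² - 24x + 118


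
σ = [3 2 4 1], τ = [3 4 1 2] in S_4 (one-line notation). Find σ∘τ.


σ∘τ: apply τ first, then σ
1 →τ 3 →σ 4
2 →τ 4 →σ 1
3 →τ 1 →σ 3
4 →τ 2 →σ 2

σ∘τ = [4 1 3 2]


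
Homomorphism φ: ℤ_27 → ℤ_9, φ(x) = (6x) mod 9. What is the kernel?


Kernel = preimage of identity
ker(φ) = {x ∈ ℤ_27 : 6x ≡ 0 (mod 9)}. Since 9 | 27, φ is well-defined. The kernel is the cyclic subgroup ⟨3⟩ of ℤ_27 (order 9), i.e. {0, 3, 6, 9, 12, 15, 18, 21, 24}

ker(φ) = {0, 3, 6, 9, 12, 15, 18, 21, 24}


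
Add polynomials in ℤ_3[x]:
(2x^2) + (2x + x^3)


Add coefficients mod 3:
x^0: 0 + 0 = 0 (mod 3)
x^1: 0 + 2 = 2 (mod 3)
x^2: 2 + 0 = 2 (mod 3)
x^3: 0 + 1 = 1 (mod 3)
Result: 2x + 2x^2 + x^3

f + g = 2x + 2x^2 + x^3


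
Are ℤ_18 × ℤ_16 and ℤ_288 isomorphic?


Comparing ℤ_18 × ℤ_16 and ℤ_288:
gcd(18,16) = 2 ≠ 1. Max element order in ℤ_18×ℤ_16 is lcm(18,16) = 144 < 288, so it has no element of order 288

No, ℤ_18 × ℤ_16 ≇ ℤ_288


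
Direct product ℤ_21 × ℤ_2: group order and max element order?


|ℤ_21 × ℤ_2| = 21 × 2 = 42
Max element order = lcm(21,2) = 42
Cyclic? Yes (gcd=1)

|ℤ_21×ℤ_2| = 42, max element order = 42
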